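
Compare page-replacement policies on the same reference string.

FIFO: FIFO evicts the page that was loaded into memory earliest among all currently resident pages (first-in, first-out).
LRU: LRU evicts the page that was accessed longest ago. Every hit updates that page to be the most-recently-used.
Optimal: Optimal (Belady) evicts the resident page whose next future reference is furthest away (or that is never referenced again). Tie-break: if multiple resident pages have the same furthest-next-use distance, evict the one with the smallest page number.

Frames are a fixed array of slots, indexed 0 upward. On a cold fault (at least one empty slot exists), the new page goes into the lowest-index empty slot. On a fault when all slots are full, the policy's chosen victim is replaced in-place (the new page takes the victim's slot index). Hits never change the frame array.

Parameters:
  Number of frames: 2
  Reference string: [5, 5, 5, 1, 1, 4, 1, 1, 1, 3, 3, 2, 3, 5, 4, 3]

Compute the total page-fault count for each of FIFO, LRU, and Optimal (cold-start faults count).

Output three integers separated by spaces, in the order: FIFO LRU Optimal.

--- FIFO ---
  step 0: ref 5 -> FAULT, frames=[5,-] (faults so far: 1)
  step 1: ref 5 -> HIT, frames=[5,-] (faults so far: 1)
  step 2: ref 5 -> HIT, frames=[5,-] (faults so far: 1)
  step 3: ref 1 -> FAULT, frames=[5,1] (faults so far: 2)
  step 4: ref 1 -> HIT, frames=[5,1] (faults so far: 2)
  step 5: ref 4 -> FAULT, evict 5, frames=[4,1] (faults so far: 3)
  step 6: ref 1 -> HIT, frames=[4,1] (faults so far: 3)
  step 7: ref 1 -> HIT, frames=[4,1] (faults so far: 3)
  step 8: ref 1 -> HIT, frames=[4,1] (faults so far: 3)
  step 9: ref 3 -> FAULT, evict 1, frames=[4,3] (faults so far: 4)
  step 10: ref 3 -> HIT, frames=[4,3] (faults so far: 4)
  step 11: ref 2 -> FAULT, evict 4, frames=[2,3] (faults so far: 5)
  step 12: ref 3 -> HIT, frames=[2,3] (faults so far: 5)
  step 13: ref 5 -> FAULT, evict 3, frames=[2,5] (faults so far: 6)
  step 14: ref 4 -> FAULT, evict 2, frames=[4,5] (faults so far: 7)
  step 15: ref 3 -> FAULT, evict 5, frames=[4,3] (faults so far: 8)
  FIFO total faults: 8
--- LRU ---
  step 0: ref 5 -> FAULT, frames=[5,-] (faults so far: 1)
  step 1: ref 5 -> HIT, frames=[5,-] (faults so far: 1)
  step 2: ref 5 -> HIT, frames=[5,-] (faults so far: 1)
  step 3: ref 1 -> FAULT, frames=[5,1] (faults so far: 2)
  step 4: ref 1 -> HIT, frames=[5,1] (faults so far: 2)
  step 5: ref 4 -> FAULT, evict 5, frames=[4,1] (faults so far: 3)
  step 6: ref 1 -> HIT, frames=[4,1] (faults so far: 3)
  step 7: ref 1 -> HIT, frames=[4,1] (faults so far: 3)
  step 8: ref 1 -> HIT, frames=[4,1] (faults so far: 3)
  step 9: ref 3 -> FAULT, evict 4, frames=[3,1] (faults so far: 4)
  step 10: ref 3 -> HIT, frames=[3,1] (faults so far: 4)
  step 11: ref 2 -> FAULT, evict 1, frames=[3,2] (faults so far: 5)
  step 12: ref 3 -> HIT, frames=[3,2] (faults so far: 5)
  step 13: ref 5 -> FAULT, evict 2, frames=[3,5] (faults so far: 6)
  step 14: ref 4 -> FAULT, evict 3, frames=[4,5] (faults so far: 7)
  step 15: ref 3 -> FAULT, evict 5, frames=[4,3] (faults so far: 8)
  LRU total faults: 8
--- Optimal ---
  step 0: ref 5 -> FAULT, frames=[5,-] (faults so far: 1)
  step 1: ref 5 -> HIT, frames=[5,-] (faults so far: 1)
  step 2: ref 5 -> HIT, frames=[5,-] (faults so far: 1)
  step 3: ref 1 -> FAULT, frames=[5,1] (faults so far: 2)
  step 4: ref 1 -> HIT, frames=[5,1] (faults so far: 2)
  step 5: ref 4 -> FAULT, evict 5, frames=[4,1] (faults so far: 3)
  step 6: ref 1 -> HIT, frames=[4,1] (faults so far: 3)
  step 7: ref 1 -> HIT, frames=[4,1] (faults so far: 3)
  step 8: ref 1 -> HIT, frames=[4,1] (faults so far: 3)
  step 9: ref 3 -> FAULT, evict 1, frames=[4,3] (faults so far: 4)
  step 10: ref 3 -> HIT, frames=[4,3] (faults so far: 4)
  step 11: ref 2 -> FAULT, evict 4, frames=[2,3] (faults so far: 5)
  step 12: ref 3 -> HIT, frames=[2,3] (faults so far: 5)
  step 13: ref 5 -> FAULT, evict 2, frames=[5,3] (faults so far: 6)
  step 14: ref 4 -> FAULT, evict 5, frames=[4,3] (faults so far: 7)
  step 15: ref 3 -> HIT, frames=[4,3] (faults so far: 7)
  Optimal total faults: 7

Answer: 8 8 7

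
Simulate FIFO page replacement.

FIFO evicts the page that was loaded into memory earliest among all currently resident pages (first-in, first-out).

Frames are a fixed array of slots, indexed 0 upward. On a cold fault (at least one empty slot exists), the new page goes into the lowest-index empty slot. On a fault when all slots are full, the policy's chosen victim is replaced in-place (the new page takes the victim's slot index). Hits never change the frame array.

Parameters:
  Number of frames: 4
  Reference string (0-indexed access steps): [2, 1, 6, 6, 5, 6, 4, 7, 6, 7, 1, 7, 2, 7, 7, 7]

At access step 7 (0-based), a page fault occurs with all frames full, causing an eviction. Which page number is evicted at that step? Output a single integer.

Answer: 1

Derivation:
Step 0: ref 2 -> FAULT, frames=[2,-,-,-]
Step 1: ref 1 -> FAULT, frames=[2,1,-,-]
Step 2: ref 6 -> FAULT, frames=[2,1,6,-]
Step 3: ref 6 -> HIT, frames=[2,1,6,-]
Step 4: ref 5 -> FAULT, frames=[2,1,6,5]
Step 5: ref 6 -> HIT, frames=[2,1,6,5]
Step 6: ref 4 -> FAULT, evict 2, frames=[4,1,6,5]
Step 7: ref 7 -> FAULT, evict 1, frames=[4,7,6,5]
At step 7: evicted page 1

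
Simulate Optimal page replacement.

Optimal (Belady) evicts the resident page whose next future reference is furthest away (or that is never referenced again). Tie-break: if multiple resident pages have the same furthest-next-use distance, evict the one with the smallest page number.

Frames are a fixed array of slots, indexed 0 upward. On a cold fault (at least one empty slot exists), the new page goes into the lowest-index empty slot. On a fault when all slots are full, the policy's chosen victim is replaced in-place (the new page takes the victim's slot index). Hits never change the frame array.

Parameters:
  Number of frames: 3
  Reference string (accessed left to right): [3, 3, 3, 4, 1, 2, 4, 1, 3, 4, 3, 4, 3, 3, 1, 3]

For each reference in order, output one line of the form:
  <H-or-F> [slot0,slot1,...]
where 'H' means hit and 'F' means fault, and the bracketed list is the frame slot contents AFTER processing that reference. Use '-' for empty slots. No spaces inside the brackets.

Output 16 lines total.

F [3,-,-]
H [3,-,-]
H [3,-,-]
F [3,4,-]
F [3,4,1]
F [2,4,1]
H [2,4,1]
H [2,4,1]
F [3,4,1]
H [3,4,1]
H [3,4,1]
H [3,4,1]
H [3,4,1]
H [3,4,1]
H [3,4,1]
H [3,4,1]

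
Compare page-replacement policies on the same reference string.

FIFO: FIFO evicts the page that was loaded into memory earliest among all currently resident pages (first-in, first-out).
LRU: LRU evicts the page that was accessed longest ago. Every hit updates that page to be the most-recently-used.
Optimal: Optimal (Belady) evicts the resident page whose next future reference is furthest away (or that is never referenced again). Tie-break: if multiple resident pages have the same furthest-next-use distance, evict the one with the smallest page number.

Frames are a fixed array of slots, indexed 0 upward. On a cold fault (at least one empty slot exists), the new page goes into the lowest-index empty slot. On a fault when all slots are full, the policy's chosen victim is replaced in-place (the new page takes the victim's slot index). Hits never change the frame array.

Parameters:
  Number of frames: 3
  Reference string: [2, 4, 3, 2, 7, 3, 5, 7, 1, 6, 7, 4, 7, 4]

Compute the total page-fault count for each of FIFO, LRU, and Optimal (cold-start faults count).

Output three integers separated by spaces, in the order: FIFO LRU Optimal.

Answer: 9 8 7

Derivation:
--- FIFO ---
  step 0: ref 2 -> FAULT, frames=[2,-,-] (faults so far: 1)
  step 1: ref 4 -> FAULT, frames=[2,4,-] (faults so far: 2)
  step 2: ref 3 -> FAULT, frames=[2,4,3] (faults so far: 3)
  step 3: ref 2 -> HIT, frames=[2,4,3] (faults so far: 3)
  step 4: ref 7 -> FAULT, evict 2, frames=[7,4,3] (faults so far: 4)
  step 5: ref 3 -> HIT, frames=[7,4,3] (faults so far: 4)
  step 6: ref 5 -> FAULT, evict 4, frames=[7,5,3] (faults so far: 5)
  step 7: ref 7 -> HIT, frames=[7,5,3] (faults so far: 5)
  step 8: ref 1 -> FAULT, evict 3, frames=[7,5,1] (faults so far: 6)
  step 9: ref 6 -> FAULT, evict 7, frames=[6,5,1] (faults so far: 7)
  step 10: ref 7 -> FAULT, evict 5, frames=[6,7,1] (faults so far: 8)
  step 11: ref 4 -> FAULT, evict 1, frames=[6,7,4] (faults so far: 9)
  step 12: ref 7 -> HIT, frames=[6,7,4] (faults so far: 9)
  step 13: ref 4 -> HIT, frames=[6,7,4] (faults so far: 9)
  FIFO total faults: 9
--- LRU ---
  step 0: ref 2 -> FAULT, frames=[2,-,-] (faults so far: 1)
  step 1: ref 4 -> FAULT, frames=[2,4,-] (faults so far: 2)
  step 2: ref 3 -> FAULT, frames=[2,4,3] (faults so far: 3)
  step 3: ref 2 -> HIT, frames=[2,4,3] (faults so far: 3)
  step 4: ref 7 -> FAULT, evict 4, frames=[2,7,3] (faults so far: 4)
  step 5: ref 3 -> HIT, frames=[2,7,3] (faults so far: 4)
  step 6: ref 5 -> FAULT, evict 2, frames=[5,7,3] (faults so far: 5)
  step 7: ref 7 -> HIT, frames=[5,7,3] (faults so far: 5)
  step 8: ref 1 -> FAULT, evict 3, frames=[5,7,1] (faults so far: 6)
  step 9: ref 6 -> FAULT, evict 5, frames=[6,7,1] (faults so far: 7)
  step 10: ref 7 -> HIT, frames=[6,7,1] (faults so far: 7)
  step 11: ref 4 -> FAULT, evict 1, frames=[6,7,4] (faults so far: 8)
  step 12: ref 7 -> HIT, frames=[6,7,4] (faults so far: 8)
  step 13: ref 4 -> HIT, frames=[6,7,4] (faults so far: 8)
  LRU total faults: 8
--- Optimal ---
  step 0: ref 2 -> FAULT, frames=[2,-,-] (faults so far: 1)
  step 1: ref 4 -> FAULT, frames=[2,4,-] (faults so far: 2)
  step 2: ref 3 -> FAULT, frames=[2,4,3] (faults so far: 3)
  step 3: ref 2 -> HIT, frames=[2,4,3] (faults so far: 3)
  step 4: ref 7 -> FAULT, evict 2, frames=[7,4,3] (faults so far: 4)
  step 5: ref 3 -> HIT, frames=[7,4,3] (faults so far: 4)
  step 6: ref 5 -> FAULT, evict 3, frames=[7,4,5] (faults so far: 5)
  step 7: ref 7 -> HIT, frames=[7,4,5] (faults so far: 5)
  step 8: ref 1 -> FAULT, evict 5, frames=[7,4,1] (faults so far: 6)
  step 9: ref 6 -> FAULT, evict 1, frames=[7,4,6] (faults so far: 7)
  step 10: ref 7 -> HIT, frames=[7,4,6] (faults so far: 7)
  step 11: ref 4 -> HIT, frames=[7,4,6] (faults so far: 7)
  step 12: ref 7 -> HIT, frames=[7,4,6] (faults so far: 7)
  step 13: ref 4 -> HIT, frames=[7,4,6] (faults so far: 7)
  Optimal total faults: 7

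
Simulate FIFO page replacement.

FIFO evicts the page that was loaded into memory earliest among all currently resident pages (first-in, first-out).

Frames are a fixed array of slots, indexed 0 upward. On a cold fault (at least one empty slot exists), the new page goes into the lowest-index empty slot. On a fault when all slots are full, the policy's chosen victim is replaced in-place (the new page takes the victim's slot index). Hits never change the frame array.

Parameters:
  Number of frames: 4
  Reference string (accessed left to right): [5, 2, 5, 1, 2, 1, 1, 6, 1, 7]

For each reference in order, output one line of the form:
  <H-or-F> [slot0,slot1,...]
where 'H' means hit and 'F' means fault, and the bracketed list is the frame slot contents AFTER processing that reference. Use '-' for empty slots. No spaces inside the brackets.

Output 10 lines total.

F [5,-,-,-]
F [5,2,-,-]
H [5,2,-,-]
F [5,2,1,-]
H [5,2,1,-]
H [5,2,1,-]
H [5,2,1,-]
F [5,2,1,6]
H [5,2,1,6]
F [7,2,1,6]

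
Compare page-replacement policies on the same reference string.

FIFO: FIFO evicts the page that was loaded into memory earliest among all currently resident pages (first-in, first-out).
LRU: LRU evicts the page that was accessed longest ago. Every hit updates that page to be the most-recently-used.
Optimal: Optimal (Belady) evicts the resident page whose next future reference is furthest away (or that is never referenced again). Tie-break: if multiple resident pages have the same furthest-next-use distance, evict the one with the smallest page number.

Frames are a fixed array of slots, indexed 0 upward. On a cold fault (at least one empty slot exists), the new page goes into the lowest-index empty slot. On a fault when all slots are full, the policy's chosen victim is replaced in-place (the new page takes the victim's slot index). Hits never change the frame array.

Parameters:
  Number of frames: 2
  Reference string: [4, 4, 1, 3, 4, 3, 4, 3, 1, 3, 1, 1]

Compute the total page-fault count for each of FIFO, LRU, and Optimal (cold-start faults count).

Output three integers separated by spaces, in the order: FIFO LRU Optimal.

--- FIFO ---
  step 0: ref 4 -> FAULT, frames=[4,-] (faults so far: 1)
  step 1: ref 4 -> HIT, frames=[4,-] (faults so far: 1)
  step 2: ref 1 -> FAULT, frames=[4,1] (faults so far: 2)
  step 3: ref 3 -> FAULT, evict 4, frames=[3,1] (faults so far: 3)
  step 4: ref 4 -> FAULT, evict 1, frames=[3,4] (faults so far: 4)
  step 5: ref 3 -> HIT, frames=[3,4] (faults so far: 4)
  step 6: ref 4 -> HIT, frames=[3,4] (faults so far: 4)
  step 7: ref 3 -> HIT, frames=[3,4] (faults so far: 4)
  step 8: ref 1 -> FAULT, evict 3, frames=[1,4] (faults so far: 5)
  step 9: ref 3 -> FAULT, evict 4, frames=[1,3] (faults so far: 6)
  step 10: ref 1 -> HIT, frames=[1,3] (faults so far: 6)
  step 11: ref 1 -> HIT, frames=[1,3] (faults so far: 6)
  FIFO total faults: 6
--- LRU ---
  step 0: ref 4 -> FAULT, frames=[4,-] (faults so far: 1)
  step 1: ref 4 -> HIT, frames=[4,-] (faults so far: 1)
  step 2: ref 1 -> FAULT, frames=[4,1] (faults so far: 2)
  step 3: ref 3 -> FAULT, evict 4, frames=[3,1] (faults so far: 3)
  step 4: ref 4 -> FAULT, evict 1, frames=[3,4] (faults so far: 4)
  step 5: ref 3 -> HIT, frames=[3,4] (faults so far: 4)
  step 6: ref 4 -> HIT, frames=[3,4] (faults so far: 4)
  step 7: ref 3 -> HIT, frames=[3,4] (faults so far: 4)
  step 8: ref 1 -> FAULT, evict 4, frames=[3,1] (faults so far: 5)
  step 9: ref 3 -> HIT, frames=[3,1] (faults so far: 5)
  step 10: ref 1 -> HIT, frames=[3,1] (faults so far: 5)
  step 11: ref 1 -> HIT, frames=[3,1] (faults so far: 5)
  LRU total faults: 5
--- Optimal ---
  step 0: ref 4 -> FAULT, frames=[4,-] (faults so far: 1)
  step 1: ref 4 -> HIT, frames=[4,-] (faults so far: 1)
  step 2: ref 1 -> FAULT, frames=[4,1] (faults so far: 2)
  step 3: ref 3 -> FAULT, evict 1, frames=[4,3] (faults so far: 3)
  step 4: ref 4 -> HIT, frames=[4,3] (faults so far: 3)
  step 5: ref 3 -> HIT, frames=[4,3] (faults so far: 3)
  step 6: ref 4 -> HIT, frames=[4,3] (faults so far: 3)
  step 7: ref 3 -> HIT, frames=[4,3] (faults so far: 3)
  step 8: ref 1 -> FAULT, evict 4, frames=[1,3] (faults so far: 4)
  step 9: ref 3 -> HIT, frames=[1,3] (faults so far: 4)
  step 10: ref 1 -> HIT, frames=[1,3] (faults so far: 4)
  step 11: ref 1 -> HIT, frames=[1,3] (faults so far: 4)
  Optimal total faults: 4

Answer: 6 5 4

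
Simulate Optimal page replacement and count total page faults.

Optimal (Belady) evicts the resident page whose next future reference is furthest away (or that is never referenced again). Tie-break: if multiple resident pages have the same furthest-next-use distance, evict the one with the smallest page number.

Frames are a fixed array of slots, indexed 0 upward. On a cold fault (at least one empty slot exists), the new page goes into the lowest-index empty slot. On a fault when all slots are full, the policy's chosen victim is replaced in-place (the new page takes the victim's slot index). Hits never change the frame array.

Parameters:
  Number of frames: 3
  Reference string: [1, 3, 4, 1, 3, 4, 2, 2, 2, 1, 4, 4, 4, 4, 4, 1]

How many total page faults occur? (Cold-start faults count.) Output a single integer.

Step 0: ref 1 → FAULT, frames=[1,-,-]
Step 1: ref 3 → FAULT, frames=[1,3,-]
Step 2: ref 4 → FAULT, frames=[1,3,4]
Step 3: ref 1 → HIT, frames=[1,3,4]
Step 4: ref 3 → HIT, frames=[1,3,4]
Step 5: ref 4 → HIT, frames=[1,3,4]
Step 6: ref 2 → FAULT (evict 3), frames=[1,2,4]
Step 7: ref 2 → HIT, frames=[1,2,4]
Step 8: ref 2 → HIT, frames=[1,2,4]
Step 9: ref 1 → HIT, frames=[1,2,4]
Step 10: ref 4 → HIT, frames=[1,2,4]
Step 11: ref 4 → HIT, frames=[1,2,4]
Step 12: ref 4 → HIT, frames=[1,2,4]
Step 13: ref 4 → HIT, frames=[1,2,4]
Step 14: ref 4 → HIT, frames=[1,2,4]
Step 15: ref 1 → HIT, frames=[1,2,4]
Total faults: 4

Answer: 4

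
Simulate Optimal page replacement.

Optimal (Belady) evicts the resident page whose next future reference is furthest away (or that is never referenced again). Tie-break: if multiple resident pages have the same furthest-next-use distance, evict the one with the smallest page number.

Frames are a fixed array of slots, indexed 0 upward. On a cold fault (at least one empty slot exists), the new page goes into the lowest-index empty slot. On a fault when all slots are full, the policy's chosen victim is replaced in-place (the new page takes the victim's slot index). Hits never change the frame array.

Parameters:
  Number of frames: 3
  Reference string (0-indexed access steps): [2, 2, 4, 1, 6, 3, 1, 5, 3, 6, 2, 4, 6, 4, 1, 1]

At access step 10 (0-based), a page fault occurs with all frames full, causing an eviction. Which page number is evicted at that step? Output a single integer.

Step 0: ref 2 -> FAULT, frames=[2,-,-]
Step 1: ref 2 -> HIT, frames=[2,-,-]
Step 2: ref 4 -> FAULT, frames=[2,4,-]
Step 3: ref 1 -> FAULT, frames=[2,4,1]
Step 4: ref 6 -> FAULT, evict 4, frames=[2,6,1]
Step 5: ref 3 -> FAULT, evict 2, frames=[3,6,1]
Step 6: ref 1 -> HIT, frames=[3,6,1]
Step 7: ref 5 -> FAULT, evict 1, frames=[3,6,5]
Step 8: ref 3 -> HIT, frames=[3,6,5]
Step 9: ref 6 -> HIT, frames=[3,6,5]
Step 10: ref 2 -> FAULT, evict 3, frames=[2,6,5]
At step 10: evicted page 3

Answer: 3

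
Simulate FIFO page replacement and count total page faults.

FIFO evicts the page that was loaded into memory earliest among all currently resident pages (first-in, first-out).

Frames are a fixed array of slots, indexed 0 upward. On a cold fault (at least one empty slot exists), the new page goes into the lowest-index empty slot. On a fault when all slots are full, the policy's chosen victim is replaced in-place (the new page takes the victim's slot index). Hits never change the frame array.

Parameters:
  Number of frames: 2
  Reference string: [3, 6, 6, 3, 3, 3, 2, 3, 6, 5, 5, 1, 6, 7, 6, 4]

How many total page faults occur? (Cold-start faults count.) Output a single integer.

Answer: 10

Derivation:
Step 0: ref 3 → FAULT, frames=[3,-]
Step 1: ref 6 → FAULT, frames=[3,6]
Step 2: ref 6 → HIT, frames=[3,6]
Step 3: ref 3 → HIT, frames=[3,6]
Step 4: ref 3 → HIT, frames=[3,6]
Step 5: ref 3 → HIT, frames=[3,6]
Step 6: ref 2 → FAULT (evict 3), frames=[2,6]
Step 7: ref 3 → FAULT (evict 6), frames=[2,3]
Step 8: ref 6 → FAULT (evict 2), frames=[6,3]
Step 9: ref 5 → FAULT (evict 3), frames=[6,5]
Step 10: ref 5 → HIT, frames=[6,5]
Step 11: ref 1 → FAULT (evict 6), frames=[1,5]
Step 12: ref 6 → FAULT (evict 5), frames=[1,6]
Step 13: ref 7 → FAULT (evict 1), frames=[7,6]
Step 14: ref 6 → HIT, frames=[7,6]
Step 15: ref 4 → FAULT (evict 6), frames=[7,4]
Total faults: 10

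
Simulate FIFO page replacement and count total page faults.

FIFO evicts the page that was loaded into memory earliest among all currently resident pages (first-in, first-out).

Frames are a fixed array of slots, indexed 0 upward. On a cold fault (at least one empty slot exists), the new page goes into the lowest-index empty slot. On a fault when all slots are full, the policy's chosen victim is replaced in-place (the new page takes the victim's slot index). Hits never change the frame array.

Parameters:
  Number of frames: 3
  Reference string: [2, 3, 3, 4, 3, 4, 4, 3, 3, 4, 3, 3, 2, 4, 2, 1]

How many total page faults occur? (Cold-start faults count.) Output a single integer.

Step 0: ref 2 → FAULT, frames=[2,-,-]
Step 1: ref 3 → FAULT, frames=[2,3,-]
Step 2: ref 3 → HIT, frames=[2,3,-]
Step 3: ref 4 → FAULT, frames=[2,3,4]
Step 4: ref 3 → HIT, frames=[2,3,4]
Step 5: ref 4 → HIT, frames=[2,3,4]
Step 6: ref 4 → HIT, frames=[2,3,4]
Step 7: ref 3 → HIT, frames=[2,3,4]
Step 8: ref 3 → HIT, frames=[2,3,4]
Step 9: ref 4 → HIT, frames=[2,3,4]
Step 10: ref 3 → HIT, frames=[2,3,4]
Step 11: ref 3 → HIT, frames=[2,3,4]
Step 12: ref 2 → HIT, frames=[2,3,4]
Step 13: ref 4 → HIT, frames=[2,3,4]
Step 14: ref 2 → HIT, frames=[2,3,4]
Step 15: ref 1 → FAULT (evict 2), frames=[1,3,4]
Total faults: 4

Answer: 4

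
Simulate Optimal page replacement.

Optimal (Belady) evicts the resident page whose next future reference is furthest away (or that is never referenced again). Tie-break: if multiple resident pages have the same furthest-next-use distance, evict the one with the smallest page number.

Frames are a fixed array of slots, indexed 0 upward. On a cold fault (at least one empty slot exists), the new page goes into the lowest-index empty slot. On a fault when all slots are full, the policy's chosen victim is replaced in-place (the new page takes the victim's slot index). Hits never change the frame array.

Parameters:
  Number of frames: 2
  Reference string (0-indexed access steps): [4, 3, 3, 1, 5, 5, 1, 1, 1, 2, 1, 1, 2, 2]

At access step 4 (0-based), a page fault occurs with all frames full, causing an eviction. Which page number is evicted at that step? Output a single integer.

Step 0: ref 4 -> FAULT, frames=[4,-]
Step 1: ref 3 -> FAULT, frames=[4,3]
Step 2: ref 3 -> HIT, frames=[4,3]
Step 3: ref 1 -> FAULT, evict 3, frames=[4,1]
Step 4: ref 5 -> FAULT, evict 4, frames=[5,1]
At step 4: evicted page 4

Answer: 4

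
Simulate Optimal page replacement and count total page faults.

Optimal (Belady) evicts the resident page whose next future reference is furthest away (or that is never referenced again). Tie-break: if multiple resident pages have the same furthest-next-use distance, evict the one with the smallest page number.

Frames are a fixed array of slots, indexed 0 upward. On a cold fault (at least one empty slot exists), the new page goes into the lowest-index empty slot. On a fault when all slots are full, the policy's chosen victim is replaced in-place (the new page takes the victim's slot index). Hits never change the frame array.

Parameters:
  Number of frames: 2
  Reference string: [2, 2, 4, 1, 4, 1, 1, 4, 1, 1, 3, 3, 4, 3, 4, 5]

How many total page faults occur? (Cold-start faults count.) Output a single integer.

Step 0: ref 2 → FAULT, frames=[2,-]
Step 1: ref 2 → HIT, frames=[2,-]
Step 2: ref 4 → FAULT, frames=[2,4]
Step 3: ref 1 → FAULT (evict 2), frames=[1,4]
Step 4: ref 4 → HIT, frames=[1,4]
Step 5: ref 1 → HIT, frames=[1,4]
Step 6: ref 1 → HIT, frames=[1,4]
Step 7: ref 4 → HIT, frames=[1,4]
Step 8: ref 1 → HIT, frames=[1,4]
Step 9: ref 1 → HIT, frames=[1,4]
Step 10: ref 3 → FAULT (evict 1), frames=[3,4]
Step 11: ref 3 → HIT, frames=[3,4]
Step 12: ref 4 → HIT, frames=[3,4]
Step 13: ref 3 → HIT, frames=[3,4]
Step 14: ref 4 → HIT, frames=[3,4]
Step 15: ref 5 → FAULT (evict 3), frames=[5,4]
Total faults: 5

Answer: 5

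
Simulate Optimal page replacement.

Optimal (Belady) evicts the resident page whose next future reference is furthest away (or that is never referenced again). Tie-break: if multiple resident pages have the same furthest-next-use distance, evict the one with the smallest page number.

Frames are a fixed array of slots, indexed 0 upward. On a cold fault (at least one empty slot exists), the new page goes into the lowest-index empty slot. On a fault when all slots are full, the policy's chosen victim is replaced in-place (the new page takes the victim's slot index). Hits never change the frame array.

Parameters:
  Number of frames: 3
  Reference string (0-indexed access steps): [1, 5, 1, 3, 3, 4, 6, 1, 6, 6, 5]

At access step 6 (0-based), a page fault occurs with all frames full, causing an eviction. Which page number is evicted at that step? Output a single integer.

Step 0: ref 1 -> FAULT, frames=[1,-,-]
Step 1: ref 5 -> FAULT, frames=[1,5,-]
Step 2: ref 1 -> HIT, frames=[1,5,-]
Step 3: ref 3 -> FAULT, frames=[1,5,3]
Step 4: ref 3 -> HIT, frames=[1,5,3]
Step 5: ref 4 -> FAULT, evict 3, frames=[1,5,4]
Step 6: ref 6 -> FAULT, evict 4, frames=[1,5,6]
At step 6: evicted page 4

Answer: 4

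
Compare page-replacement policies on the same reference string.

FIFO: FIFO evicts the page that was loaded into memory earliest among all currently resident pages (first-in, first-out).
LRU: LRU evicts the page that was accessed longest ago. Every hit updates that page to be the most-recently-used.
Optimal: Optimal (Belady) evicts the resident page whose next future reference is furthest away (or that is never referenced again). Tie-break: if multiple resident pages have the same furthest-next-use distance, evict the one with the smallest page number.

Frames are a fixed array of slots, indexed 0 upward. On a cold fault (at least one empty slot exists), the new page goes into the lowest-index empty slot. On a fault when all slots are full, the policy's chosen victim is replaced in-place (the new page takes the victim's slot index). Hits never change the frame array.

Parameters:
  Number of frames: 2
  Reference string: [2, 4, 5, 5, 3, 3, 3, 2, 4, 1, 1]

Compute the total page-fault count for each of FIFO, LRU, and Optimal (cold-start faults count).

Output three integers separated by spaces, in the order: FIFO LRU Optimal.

Answer: 7 7 6

Derivation:
--- FIFO ---
  step 0: ref 2 -> FAULT, frames=[2,-] (faults so far: 1)
  step 1: ref 4 -> FAULT, frames=[2,4] (faults so far: 2)
  step 2: ref 5 -> FAULT, evict 2, frames=[5,4] (faults so far: 3)
  step 3: ref 5 -> HIT, frames=[5,4] (faults so far: 3)
  step 4: ref 3 -> FAULT, evict 4, frames=[5,3] (faults so far: 4)
  step 5: ref 3 -> HIT, frames=[5,3] (faults so far: 4)
  step 6: ref 3 -> HIT, frames=[5,3] (faults so far: 4)
  step 7: ref 2 -> FAULT, evict 5, frames=[2,3] (faults so far: 5)
  step 8: ref 4 -> FAULT, evict 3, frames=[2,4] (faults so far: 6)
  step 9: ref 1 -> FAULT, evict 2, frames=[1,4] (faults so far: 7)
  step 10: ref 1 -> HIT, frames=[1,4] (faults so far: 7)
  FIFO total faults: 7
--- LRU ---
  step 0: ref 2 -> FAULT, frames=[2,-] (faults so far: 1)
  step 1: ref 4 -> FAULT, frames=[2,4] (faults so far: 2)
  step 2: ref 5 -> FAULT, evict 2, frames=[5,4] (faults so far: 3)
  step 3: ref 5 -> HIT, frames=[5,4] (faults so far: 3)
  step 4: ref 3 -> FAULT, evict 4, frames=[5,3] (faults so far: 4)
  step 5: ref 3 -> HIT, frames=[5,3] (faults so far: 4)
  step 6: ref 3 -> HIT, frames=[5,3] (faults so far: 4)
  step 7: ref 2 -> FAULT, evict 5, frames=[2,3] (faults so far: 5)
  step 8: ref 4 -> FAULT, evict 3, frames=[2,4] (faults so far: 6)
  step 9: ref 1 -> FAULT, evict 2, frames=[1,4] (faults so far: 7)
  step 10: ref 1 -> HIT, frames=[1,4] (faults so far: 7)
  LRU total faults: 7
--- Optimal ---
  step 0: ref 2 -> FAULT, frames=[2,-] (faults so far: 1)
  step 1: ref 4 -> FAULT, frames=[2,4] (faults so far: 2)
  step 2: ref 5 -> FAULT, evict 4, frames=[2,5] (faults so far: 3)
  step 3: ref 5 -> HIT, frames=[2,5] (faults so far: 3)
  step 4: ref 3 -> FAULT, evict 5, frames=[2,3] (faults so far: 4)
  step 5: ref 3 -> HIT, frames=[2,3] (faults so far: 4)
  step 6: ref 3 -> HIT, frames=[2,3] (faults so far: 4)
  step 7: ref 2 -> HIT, frames=[2,3] (faults so far: 4)
  step 8: ref 4 -> FAULT, evict 2, frames=[4,3] (faults so far: 5)
  step 9: ref 1 -> FAULT, evict 3, frames=[4,1] (faults so far: 6)
  step 10: ref 1 -> HIT, frames=[4,1] (faults so far: 6)
  Optimal total faults: 6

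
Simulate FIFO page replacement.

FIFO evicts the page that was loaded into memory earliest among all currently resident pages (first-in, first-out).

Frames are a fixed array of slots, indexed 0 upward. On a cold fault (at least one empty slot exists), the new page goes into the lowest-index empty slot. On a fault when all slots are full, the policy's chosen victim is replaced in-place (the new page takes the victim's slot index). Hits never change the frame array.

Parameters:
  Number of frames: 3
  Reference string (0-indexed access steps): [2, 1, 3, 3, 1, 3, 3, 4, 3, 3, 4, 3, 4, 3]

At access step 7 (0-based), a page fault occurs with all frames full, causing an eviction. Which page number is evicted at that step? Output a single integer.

Step 0: ref 2 -> FAULT, frames=[2,-,-]
Step 1: ref 1 -> FAULT, frames=[2,1,-]
Step 2: ref 3 -> FAULT, frames=[2,1,3]
Step 3: ref 3 -> HIT, frames=[2,1,3]
Step 4: ref 1 -> HIT, frames=[2,1,3]
Step 5: ref 3 -> HIT, frames=[2,1,3]
Step 6: ref 3 -> HIT, frames=[2,1,3]
Step 7: ref 4 -> FAULT, evict 2, frames=[4,1,3]
At step 7: evicted page 2

Answer: 2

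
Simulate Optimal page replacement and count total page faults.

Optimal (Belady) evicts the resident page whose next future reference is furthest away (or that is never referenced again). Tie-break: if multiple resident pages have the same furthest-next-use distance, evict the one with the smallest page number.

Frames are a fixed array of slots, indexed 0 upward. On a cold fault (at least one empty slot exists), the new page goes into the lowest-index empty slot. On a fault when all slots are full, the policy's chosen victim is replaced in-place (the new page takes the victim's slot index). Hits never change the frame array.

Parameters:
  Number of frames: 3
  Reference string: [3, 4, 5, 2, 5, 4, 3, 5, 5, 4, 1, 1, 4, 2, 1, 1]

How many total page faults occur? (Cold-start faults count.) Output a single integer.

Step 0: ref 3 → FAULT, frames=[3,-,-]
Step 1: ref 4 → FAULT, frames=[3,4,-]
Step 2: ref 5 → FAULT, frames=[3,4,5]
Step 3: ref 2 → FAULT (evict 3), frames=[2,4,5]
Step 4: ref 5 → HIT, frames=[2,4,5]
Step 5: ref 4 → HIT, frames=[2,4,5]
Step 6: ref 3 → FAULT (evict 2), frames=[3,4,5]
Step 7: ref 5 → HIT, frames=[3,4,5]
Step 8: ref 5 → HIT, frames=[3,4,5]
Step 9: ref 4 → HIT, frames=[3,4,5]
Step 10: ref 1 → FAULT (evict 3), frames=[1,4,5]
Step 11: ref 1 → HIT, frames=[1,4,5]
Step 12: ref 4 → HIT, frames=[1,4,5]
Step 13: ref 2 → FAULT (evict 4), frames=[1,2,5]
Step 14: ref 1 → HIT, frames=[1,2,5]
Step 15: ref 1 → HIT, frames=[1,2,5]
Total faults: 7

Answer: 7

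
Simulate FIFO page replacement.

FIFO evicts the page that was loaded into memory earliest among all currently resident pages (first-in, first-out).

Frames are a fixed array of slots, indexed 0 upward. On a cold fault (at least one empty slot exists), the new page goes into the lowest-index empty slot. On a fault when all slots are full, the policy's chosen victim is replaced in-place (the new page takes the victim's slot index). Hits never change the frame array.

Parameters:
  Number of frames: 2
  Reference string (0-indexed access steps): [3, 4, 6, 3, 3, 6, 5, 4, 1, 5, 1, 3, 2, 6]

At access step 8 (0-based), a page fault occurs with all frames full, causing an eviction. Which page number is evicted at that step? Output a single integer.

Answer: 5

Derivation:
Step 0: ref 3 -> FAULT, frames=[3,-]
Step 1: ref 4 -> FAULT, frames=[3,4]
Step 2: ref 6 -> FAULT, evict 3, frames=[6,4]
Step 3: ref 3 -> FAULT, evict 4, frames=[6,3]
Step 4: ref 3 -> HIT, frames=[6,3]
Step 5: ref 6 -> HIT, frames=[6,3]
Step 6: ref 5 -> FAULT, evict 6, frames=[5,3]
Step 7: ref 4 -> FAULT, evict 3, frames=[5,4]
Step 8: ref 1 -> FAULT, evict 5, frames=[1,4]
At step 8: evicted page 5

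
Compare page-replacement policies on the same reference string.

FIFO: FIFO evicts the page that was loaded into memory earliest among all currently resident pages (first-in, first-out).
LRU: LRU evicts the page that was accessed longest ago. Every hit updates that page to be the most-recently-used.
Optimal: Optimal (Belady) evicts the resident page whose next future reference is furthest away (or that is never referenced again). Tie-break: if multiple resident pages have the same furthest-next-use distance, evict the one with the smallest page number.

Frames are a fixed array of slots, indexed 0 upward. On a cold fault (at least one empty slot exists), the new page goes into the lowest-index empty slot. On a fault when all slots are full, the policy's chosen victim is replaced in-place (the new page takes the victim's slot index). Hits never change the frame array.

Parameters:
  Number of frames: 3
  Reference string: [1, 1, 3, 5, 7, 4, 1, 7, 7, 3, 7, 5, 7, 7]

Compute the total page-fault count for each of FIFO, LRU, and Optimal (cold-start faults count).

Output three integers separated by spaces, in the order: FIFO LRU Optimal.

--- FIFO ---
  step 0: ref 1 -> FAULT, frames=[1,-,-] (faults so far: 1)
  step 1: ref 1 -> HIT, frames=[1,-,-] (faults so far: 1)
  step 2: ref 3 -> FAULT, frames=[1,3,-] (faults so far: 2)
  step 3: ref 5 -> FAULT, frames=[1,3,5] (faults so far: 3)
  step 4: ref 7 -> FAULT, evict 1, frames=[7,3,5] (faults so far: 4)
  step 5: ref 4 -> FAULT, evict 3, frames=[7,4,5] (faults so far: 5)
  step 6: ref 1 -> FAULT, evict 5, frames=[7,4,1] (faults so far: 6)
  step 7: ref 7 -> HIT, frames=[7,4,1] (faults so far: 6)
  step 8: ref 7 -> HIT, frames=[7,4,1] (faults so far: 6)
  step 9: ref 3 -> FAULT, evict 7, frames=[3,4,1] (faults so far: 7)
  step 10: ref 7 -> FAULT, evict 4, frames=[3,7,1] (faults so far: 8)
  step 11: ref 5 -> FAULT, evict 1, frames=[3,7,5] (faults so far: 9)
  step 12: ref 7 -> HIT, frames=[3,7,5] (faults so far: 9)
  step 13: ref 7 -> HIT, frames=[3,7,5] (faults so far: 9)
  FIFO total faults: 9
--- LRU ---
  step 0: ref 1 -> FAULT, frames=[1,-,-] (faults so far: 1)
  step 1: ref 1 -> HIT, frames=[1,-,-] (faults so far: 1)
  step 2: ref 3 -> FAULT, frames=[1,3,-] (faults so far: 2)
  step 3: ref 5 -> FAULT, frames=[1,3,5] (faults so far: 3)
  step 4: ref 7 -> FAULT, evict 1, frames=[7,3,5] (faults so far: 4)
  step 5: ref 4 -> FAULT, evict 3, frames=[7,4,5] (faults so far: 5)
  step 6: ref 1 -> FAULT, evict 5, frames=[7,4,1] (faults so far: 6)
  step 7: ref 7 -> HIT, frames=[7,4,1] (faults so far: 6)
  step 8: ref 7 -> HIT, frames=[7,4,1] (faults so far: 6)
  step 9: ref 3 -> FAULT, evict 4, frames=[7,3,1] (faults so far: 7)
  step 10: ref 7 -> HIT, frames=[7,3,1] (faults so far: 7)
  step 11: ref 5 -> FAULT, evict 1, frames=[7,3,5] (faults so far: 8)
  step 12: ref 7 -> HIT, frames=[7,3,5] (faults so far: 8)
  step 13: ref 7 -> HIT, frames=[7,3,5] (faults so far: 8)
  LRU total faults: 8
--- Optimal ---
  step 0: ref 1 -> FAULT, frames=[1,-,-] (faults so far: 1)
  step 1: ref 1 -> HIT, frames=[1,-,-] (faults so far: 1)
  step 2: ref 3 -> FAULT, frames=[1,3,-] (faults so far: 2)
  step 3: ref 5 -> FAULT, frames=[1,3,5] (faults so far: 3)
  step 4: ref 7 -> FAULT, evict 5, frames=[1,3,7] (faults so far: 4)
  step 5: ref 4 -> FAULT, evict 3, frames=[1,4,7] (faults so far: 5)
  step 6: ref 1 -> HIT, frames=[1,4,7] (faults so far: 5)
  step 7: ref 7 -> HIT, frames=[1,4,7] (faults so far: 5)
  step 8: ref 7 -> HIT, frames=[1,4,7] (faults so far: 5)
  step 9: ref 3 -> FAULT, evict 1, frames=[3,4,7] (faults so far: 6)
  step 10: ref 7 -> HIT, frames=[3,4,7] (faults so far: 6)
  step 11: ref 5 -> FAULT, evict 3, frames=[5,4,7] (faults so far: 7)
  step 12: ref 7 -> HIT, frames=[5,4,7] (faults so far: 7)
  step 13: ref 7 -> HIT, frames=[5,4,7] (faults so far: 7)
  Optimal total faults: 7

Answer: 9 8 7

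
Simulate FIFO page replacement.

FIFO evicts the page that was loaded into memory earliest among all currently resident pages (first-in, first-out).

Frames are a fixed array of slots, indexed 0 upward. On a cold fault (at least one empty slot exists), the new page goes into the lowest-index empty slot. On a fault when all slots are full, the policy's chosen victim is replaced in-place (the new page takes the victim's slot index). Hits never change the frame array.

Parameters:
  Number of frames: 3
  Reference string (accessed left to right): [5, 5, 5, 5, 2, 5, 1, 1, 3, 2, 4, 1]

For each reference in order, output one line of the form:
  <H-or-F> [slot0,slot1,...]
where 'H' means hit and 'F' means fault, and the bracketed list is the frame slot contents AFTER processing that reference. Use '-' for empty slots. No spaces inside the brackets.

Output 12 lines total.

F [5,-,-]
H [5,-,-]
H [5,-,-]
H [5,-,-]
F [5,2,-]
H [5,2,-]
F [5,2,1]
H [5,2,1]
F [3,2,1]
H [3,2,1]
F [3,4,1]
H [3,4,1]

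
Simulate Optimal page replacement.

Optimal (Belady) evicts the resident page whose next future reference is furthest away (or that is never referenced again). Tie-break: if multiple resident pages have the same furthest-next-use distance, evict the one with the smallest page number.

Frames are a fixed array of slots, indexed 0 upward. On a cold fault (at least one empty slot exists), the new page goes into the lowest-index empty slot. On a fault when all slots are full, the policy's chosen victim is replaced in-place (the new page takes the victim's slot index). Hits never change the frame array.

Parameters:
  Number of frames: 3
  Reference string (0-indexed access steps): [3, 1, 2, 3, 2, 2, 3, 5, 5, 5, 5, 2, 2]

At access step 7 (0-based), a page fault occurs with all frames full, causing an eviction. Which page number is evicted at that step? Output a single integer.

Step 0: ref 3 -> FAULT, frames=[3,-,-]
Step 1: ref 1 -> FAULT, frames=[3,1,-]
Step 2: ref 2 -> FAULT, frames=[3,1,2]
Step 3: ref 3 -> HIT, frames=[3,1,2]
Step 4: ref 2 -> HIT, frames=[3,1,2]
Step 5: ref 2 -> HIT, frames=[3,1,2]
Step 6: ref 3 -> HIT, frames=[3,1,2]
Step 7: ref 5 -> FAULT, evict 1, frames=[3,5,2]
At step 7: evicted page 1

Answer: 1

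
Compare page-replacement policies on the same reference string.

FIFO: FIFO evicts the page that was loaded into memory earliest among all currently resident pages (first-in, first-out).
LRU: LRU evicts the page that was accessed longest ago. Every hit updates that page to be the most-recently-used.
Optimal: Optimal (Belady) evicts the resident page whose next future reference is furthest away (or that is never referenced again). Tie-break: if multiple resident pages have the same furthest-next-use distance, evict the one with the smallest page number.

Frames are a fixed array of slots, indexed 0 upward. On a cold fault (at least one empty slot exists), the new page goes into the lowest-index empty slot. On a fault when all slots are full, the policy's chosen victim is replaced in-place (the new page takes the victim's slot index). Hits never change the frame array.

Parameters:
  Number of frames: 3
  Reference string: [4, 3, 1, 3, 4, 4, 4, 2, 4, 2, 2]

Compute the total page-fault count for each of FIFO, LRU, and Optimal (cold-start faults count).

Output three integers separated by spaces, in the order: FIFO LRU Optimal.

Answer: 5 4 4

Derivation:
--- FIFO ---
  step 0: ref 4 -> FAULT, frames=[4,-,-] (faults so far: 1)
  step 1: ref 3 -> FAULT, frames=[4,3,-] (faults so far: 2)
  step 2: ref 1 -> FAULT, frames=[4,3,1] (faults so far: 3)
  step 3: ref 3 -> HIT, frames=[4,3,1] (faults so far: 3)
  step 4: ref 4 -> HIT, frames=[4,3,1] (faults so far: 3)
  step 5: ref 4 -> HIT, frames=[4,3,1] (faults so far: 3)
  step 6: ref 4 -> HIT, frames=[4,3,1] (faults so far: 3)
  step 7: ref 2 -> FAULT, evict 4, frames=[2,3,1] (faults so far: 4)
  step 8: ref 4 -> FAULT, evict 3, frames=[2,4,1] (faults so far: 5)
  step 9: ref 2 -> HIT, frames=[2,4,1] (faults so far: 5)
  step 10: ref 2 -> HIT, frames=[2,4,1] (faults so far: 5)
  FIFO total faults: 5
--- LRU ---
  step 0: ref 4 -> FAULT, frames=[4,-,-] (faults so far: 1)
  step 1: ref 3 -> FAULT, frames=[4,3,-] (faults so far: 2)
  step 2: ref 1 -> FAULT, frames=[4,3,1] (faults so far: 3)
  step 3: ref 3 -> HIT, frames=[4,3,1] (faults so far: 3)
  step 4: ref 4 -> HIT, frames=[4,3,1] (faults so far: 3)
  step 5: ref 4 -> HIT, frames=[4,3,1] (faults so far: 3)
  step 6: ref 4 -> HIT, frames=[4,3,1] (faults so far: 3)
  step 7: ref 2 -> FAULT, evict 1, frames=[4,3,2] (faults so far: 4)
  step 8: ref 4 -> HIT, frames=[4,3,2] (faults so far: 4)
  step 9: ref 2 -> HIT, frames=[4,3,2] (faults so far: 4)
  step 10: ref 2 -> HIT, frames=[4,3,2] (faults so far: 4)
  LRU total faults: 4
--- Optimal ---
  step 0: ref 4 -> FAULT, frames=[4,-,-] (faults so far: 1)
  step 1: ref 3 -> FAULT, frames=[4,3,-] (faults so far: 2)
  step 2: ref 1 -> FAULT, frames=[4,3,1] (faults so far: 3)
  step 3: ref 3 -> HIT, frames=[4,3,1] (faults so far: 3)
  step 4: ref 4 -> HIT, frames=[4,3,1] (faults so far: 3)
  step 5: ref 4 -> HIT, frames=[4,3,1] (faults so far: 3)
  step 6: ref 4 -> HIT, frames=[4,3,1] (faults so far: 3)
  step 7: ref 2 -> FAULT, evict 1, frames=[4,3,2] (faults so far: 4)
  step 8: ref 4 -> HIT, frames=[4,3,2] (faults so far: 4)
  step 9: ref 2 -> HIT, frames=[4,3,2] (faults so far: 4)
  step 10: ref 2 -> HIT, frames=[4,3,2] (faults so far: 4)
  Optimal total faults: 4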